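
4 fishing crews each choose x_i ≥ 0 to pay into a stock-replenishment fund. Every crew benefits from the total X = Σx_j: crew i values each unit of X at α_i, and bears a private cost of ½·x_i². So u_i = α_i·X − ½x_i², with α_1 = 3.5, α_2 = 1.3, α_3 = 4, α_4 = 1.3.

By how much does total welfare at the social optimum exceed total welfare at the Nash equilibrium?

Crew i's FOC: ∂u_i/∂x_i = α_i − x_i = 0, so x_i* = α_i.
NE contributions = (3.5, 1.3, 4, 1.3); X = 10.1.
W^NE = (Σα)·X − ½Σα_i² = 10.1² − ½·31.63 = 86.195.
Planner sets x_i = Σα_j = 10.1 for every i, so X^SO = 4·10.1 = 40.4.
W^SO = (Σα)·X^SO − ½·4·(Σα)² = (4/2)·10.1² = 204.02.
Deadweight loss = W^SO − W^NE = 117.825.

117.825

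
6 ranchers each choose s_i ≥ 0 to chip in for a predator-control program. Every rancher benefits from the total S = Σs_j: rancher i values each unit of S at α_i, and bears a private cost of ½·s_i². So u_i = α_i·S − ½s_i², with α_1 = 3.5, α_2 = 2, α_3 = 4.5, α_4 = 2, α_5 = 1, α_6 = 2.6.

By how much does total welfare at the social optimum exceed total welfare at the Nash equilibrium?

Rancher i's FOC: ∂u_i/∂s_i = α_i − s_i = 0, so s_i* = α_i.
NE contributions = (3.5, 2, 4.5, 2, 1, 2.6); S = 15.6.
W^NE = (Σα)·S − ½Σα_i² = 15.6² − ½·48.26 = 219.23.
Planner sets s_i = Σα_j = 15.6 for every i, so S^SO = 6·15.6 = 93.6.
W^SO = (Σα)·S^SO − ½·6·(Σα)² = (6/2)·15.6² = 730.08.
Deadweight loss = W^SO − W^NE = 510.85.

510.85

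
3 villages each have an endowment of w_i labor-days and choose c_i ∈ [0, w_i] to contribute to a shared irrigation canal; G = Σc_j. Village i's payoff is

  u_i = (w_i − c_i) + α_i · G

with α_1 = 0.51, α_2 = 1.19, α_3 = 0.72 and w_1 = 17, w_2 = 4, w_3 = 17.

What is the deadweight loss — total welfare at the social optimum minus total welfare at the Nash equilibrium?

48.28

∂u_i/∂c_i = α_i − 1, so village i contributes w_i if α_i > 1, else 0.
α_i > 1 for i ∈ {2}; NE contributions (0, 4, 0), G = 4.
W^NE = Σw_i − G^NE + (Σα_i)·G^NE = 38 + 1.42·4 = 43.68.
Planner: ∂(Σu_j)/∂c_i = Σα_j − 1 = 1.42 > 0, so everyone contributes w_i; G^SO = 38, W^SO = 38 + 1.42·38 = 91.96.
Deadweight loss = 48.28.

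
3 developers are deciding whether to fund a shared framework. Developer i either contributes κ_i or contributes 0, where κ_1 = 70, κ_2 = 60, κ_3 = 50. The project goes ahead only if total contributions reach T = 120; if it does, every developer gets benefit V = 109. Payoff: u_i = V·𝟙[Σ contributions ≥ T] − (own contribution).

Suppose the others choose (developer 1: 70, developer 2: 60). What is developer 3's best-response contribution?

0

Others' total = 130 ≥ 120; contributing adds cost 50 for no extra benefit.
Best response: 0.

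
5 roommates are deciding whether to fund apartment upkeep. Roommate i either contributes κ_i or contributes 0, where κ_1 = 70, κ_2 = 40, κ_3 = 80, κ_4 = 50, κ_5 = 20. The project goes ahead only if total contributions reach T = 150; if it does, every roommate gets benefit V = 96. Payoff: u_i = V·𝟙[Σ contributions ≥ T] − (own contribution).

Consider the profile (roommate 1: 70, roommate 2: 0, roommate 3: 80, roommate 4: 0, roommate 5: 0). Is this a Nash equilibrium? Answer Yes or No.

Total = 150 ≥ 150: provided.
Roommate 1 (pledges 70, payoff 26): dropping to 0 → total 80, payoff 0. No gain.
Roommate 2 (pledges 0, payoff 96): pledging 40 → total 190, payoff 56. No gain.
Roommate 3 (pledges 80, payoff 16): dropping to 0 → total 70, payoff 0. No gain.
Roommate 4 (pledges 0, payoff 96): pledging 50 → total 200, payoff 46. No gain.
Roommate 5 (pledges 0, payoff 96): pledging 20 → total 170, payoff 76. No gain.

Yes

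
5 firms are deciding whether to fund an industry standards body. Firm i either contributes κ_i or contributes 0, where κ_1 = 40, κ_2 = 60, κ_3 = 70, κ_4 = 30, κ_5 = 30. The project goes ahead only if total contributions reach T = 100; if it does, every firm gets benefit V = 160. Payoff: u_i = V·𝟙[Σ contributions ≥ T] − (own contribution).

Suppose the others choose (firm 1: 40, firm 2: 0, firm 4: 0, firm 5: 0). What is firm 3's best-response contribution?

70

Others' total = 40. Contributing 70 brings total to 110 ≥ 100: gain V − κ_3 = 90.
Best response: 70.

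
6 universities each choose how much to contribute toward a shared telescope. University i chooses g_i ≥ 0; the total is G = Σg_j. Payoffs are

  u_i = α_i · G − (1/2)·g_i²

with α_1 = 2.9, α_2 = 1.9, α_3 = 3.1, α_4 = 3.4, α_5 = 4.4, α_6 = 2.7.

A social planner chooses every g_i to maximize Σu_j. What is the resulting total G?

Planner FOC: ∂(Σu_j)/∂g_i = (Σα_j) − g_i = 0, so g_i^SO = Σα_j = 18.4 for every i; G^SO = 110.4.

110.4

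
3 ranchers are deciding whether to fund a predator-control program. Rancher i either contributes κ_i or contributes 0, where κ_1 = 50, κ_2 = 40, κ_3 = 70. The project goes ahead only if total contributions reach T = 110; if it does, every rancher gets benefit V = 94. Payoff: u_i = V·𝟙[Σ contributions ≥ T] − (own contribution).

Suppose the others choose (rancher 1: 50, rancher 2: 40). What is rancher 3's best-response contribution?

Others' total = 90. Contributing 70 brings total to 160 ≥ 110: gain V − κ_3 = 24.
Best response: 70.

70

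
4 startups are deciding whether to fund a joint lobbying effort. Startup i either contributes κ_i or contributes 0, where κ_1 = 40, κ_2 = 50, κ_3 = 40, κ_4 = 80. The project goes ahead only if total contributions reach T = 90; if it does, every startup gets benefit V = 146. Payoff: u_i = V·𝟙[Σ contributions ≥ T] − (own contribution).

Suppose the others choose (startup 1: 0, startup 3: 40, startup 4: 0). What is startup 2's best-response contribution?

Others' total = 40. Contributing 50 brings total to 90 ≥ 90: gain V − κ_2 = 96.
Best response: 50.

50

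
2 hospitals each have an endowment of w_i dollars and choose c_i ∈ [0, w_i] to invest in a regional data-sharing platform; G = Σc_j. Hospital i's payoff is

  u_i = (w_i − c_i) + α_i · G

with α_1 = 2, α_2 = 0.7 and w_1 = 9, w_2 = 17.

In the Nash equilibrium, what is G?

∂u_i/∂c_i = α_i − 1, so hospital i contributes w_i if α_i > 1, else 0.
α_i > 1 for i ∈ {1}; NE contributions (9, 0), G = 9.

9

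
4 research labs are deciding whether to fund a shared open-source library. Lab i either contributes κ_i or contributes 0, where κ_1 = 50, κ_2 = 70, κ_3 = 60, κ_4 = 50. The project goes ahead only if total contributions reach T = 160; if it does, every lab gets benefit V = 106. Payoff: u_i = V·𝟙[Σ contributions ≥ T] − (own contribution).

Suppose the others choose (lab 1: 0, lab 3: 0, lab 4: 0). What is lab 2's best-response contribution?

Others' total = 0. Even contributing 70 gives 70 < 160: no benefit either way.
Best response: 0.

0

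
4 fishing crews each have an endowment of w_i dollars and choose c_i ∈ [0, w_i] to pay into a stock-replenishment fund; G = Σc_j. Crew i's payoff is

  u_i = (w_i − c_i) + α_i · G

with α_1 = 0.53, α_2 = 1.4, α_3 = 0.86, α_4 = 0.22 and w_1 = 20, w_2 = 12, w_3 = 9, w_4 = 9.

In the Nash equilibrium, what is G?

12

∂u_i/∂c_i = α_i − 1, so crew i contributes w_i if α_i > 1, else 0.
α_i > 1 for i ∈ {2}; NE contributions (0, 12, 0, 0), G = 12.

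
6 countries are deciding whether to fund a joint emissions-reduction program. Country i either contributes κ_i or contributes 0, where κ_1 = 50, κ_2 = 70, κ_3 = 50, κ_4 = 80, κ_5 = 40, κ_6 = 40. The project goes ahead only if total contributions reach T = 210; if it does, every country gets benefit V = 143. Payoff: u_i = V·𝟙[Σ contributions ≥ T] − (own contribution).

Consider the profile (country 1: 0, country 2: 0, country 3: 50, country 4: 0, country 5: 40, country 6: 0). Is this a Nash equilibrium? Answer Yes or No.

No

Total = 90 < 210: not provided.
Country 1 (pledges 0, payoff 0): pledging 50 → total 140, payoff -50. No gain.
Country 2 (pledges 0, payoff 0): pledging 70 → total 160, payoff -70. No gain.
Country 3 (pledges 50, payoff -50): dropping to 0 → total 40, payoff 0. Profitable deviation.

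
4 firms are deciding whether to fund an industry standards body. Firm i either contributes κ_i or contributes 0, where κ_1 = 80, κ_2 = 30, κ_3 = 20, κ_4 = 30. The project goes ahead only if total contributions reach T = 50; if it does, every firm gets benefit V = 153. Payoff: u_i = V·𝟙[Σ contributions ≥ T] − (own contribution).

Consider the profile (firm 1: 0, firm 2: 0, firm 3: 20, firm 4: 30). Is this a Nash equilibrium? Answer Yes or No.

Total = 50 ≥ 50: provided.
Firm 1 (pledges 0, payoff 153): pledging 80 → total 130, payoff 73. No gain.
Firm 2 (pledges 0, payoff 153): pledging 30 → total 80, payoff 123. No gain.
Firm 3 (pledges 20, payoff 133): dropping to 0 → total 30, payoff 0. No gain.
Firm 4 (pledges 30, payoff 123): dropping to 0 → total 20, payoff 0. No gain.

Yes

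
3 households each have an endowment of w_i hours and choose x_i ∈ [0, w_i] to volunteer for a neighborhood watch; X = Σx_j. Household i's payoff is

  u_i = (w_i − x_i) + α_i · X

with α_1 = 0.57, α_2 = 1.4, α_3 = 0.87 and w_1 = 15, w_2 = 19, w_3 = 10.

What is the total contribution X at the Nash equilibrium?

∂u_i/∂x_i = α_i − 1, so household i contributes w_i if α_i > 1, else 0.
α_i > 1 for i ∈ {2}; NE contributions (0, 19, 0), X = 19.

19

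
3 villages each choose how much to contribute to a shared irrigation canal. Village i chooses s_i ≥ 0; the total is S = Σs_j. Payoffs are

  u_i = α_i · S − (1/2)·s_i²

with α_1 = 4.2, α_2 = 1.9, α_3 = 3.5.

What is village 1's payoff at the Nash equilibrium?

31.5

Village i's FOC: ∂u_i/∂s_i = α_i − s_i = 0, so s_i* = α_i.
NE contributions = (4.2, 1.9, 3.5); S = 9.6.
u_1 = α_1·S − ½·(s_1)² = 4.2·9.6 − ½·4.2² = 31.5.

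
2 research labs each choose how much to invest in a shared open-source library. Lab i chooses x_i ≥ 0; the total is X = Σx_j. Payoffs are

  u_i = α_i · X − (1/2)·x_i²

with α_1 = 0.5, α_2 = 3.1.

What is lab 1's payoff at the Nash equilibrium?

1.675

Lab i's FOC: ∂u_i/∂x_i = α_i − x_i = 0, so x_i* = α_i.
NE contributions = (0.5, 3.1); X = 3.6.
u_1 = α_1·X − ½·(x_1)² = 0.5·3.6 − ½·0.5² = 1.675.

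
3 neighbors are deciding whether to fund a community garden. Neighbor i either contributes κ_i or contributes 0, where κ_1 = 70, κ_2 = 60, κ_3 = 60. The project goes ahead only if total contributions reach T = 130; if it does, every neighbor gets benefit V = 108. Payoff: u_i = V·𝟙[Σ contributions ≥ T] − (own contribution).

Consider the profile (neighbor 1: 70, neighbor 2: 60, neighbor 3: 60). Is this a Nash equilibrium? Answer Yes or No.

No

Total = 190 ≥ 130: provided.
Neighbor 1 (pledges 70, payoff 38): dropping to 0 → total 120, payoff 0. No gain.
Neighbor 2 (pledges 60, payoff 48): dropping to 0 → total 130, payoff 108. Profitable deviation.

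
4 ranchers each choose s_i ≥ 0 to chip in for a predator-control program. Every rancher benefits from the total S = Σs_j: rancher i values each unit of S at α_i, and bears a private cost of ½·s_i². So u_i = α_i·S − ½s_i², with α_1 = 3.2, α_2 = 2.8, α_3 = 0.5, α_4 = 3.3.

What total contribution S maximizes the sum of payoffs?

39.2

Planner FOC: ∂(Σu_j)/∂s_i = (Σα_j) − s_i = 0, so s_i^SO = Σα_j = 9.8 for every i; S^SO = 39.2.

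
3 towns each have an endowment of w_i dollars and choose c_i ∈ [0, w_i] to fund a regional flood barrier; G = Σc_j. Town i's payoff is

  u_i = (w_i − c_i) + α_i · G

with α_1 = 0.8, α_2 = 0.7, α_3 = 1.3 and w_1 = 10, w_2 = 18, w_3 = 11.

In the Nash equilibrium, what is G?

∂u_i/∂c_i = α_i − 1, so town i contributes w_i if α_i > 1, else 0.
α_i > 1 for i ∈ {3}; NE contributions (0, 0, 11), G = 11.

11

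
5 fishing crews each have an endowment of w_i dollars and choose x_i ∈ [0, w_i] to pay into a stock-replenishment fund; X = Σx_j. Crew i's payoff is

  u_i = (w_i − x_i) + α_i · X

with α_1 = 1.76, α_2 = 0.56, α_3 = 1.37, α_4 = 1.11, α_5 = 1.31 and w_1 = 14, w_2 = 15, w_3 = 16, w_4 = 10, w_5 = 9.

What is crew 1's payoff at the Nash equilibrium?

86.24

∂u_i/∂x_i = α_i − 1, so crew i contributes w_i if α_i > 1, else 0.
α_i > 1 for i ∈ {1, 3, 4, 5}; NE contributions (14, 0, 16, 10, 9), X = 49.
u_1 = (14 − 14) + 1.76·49 = 86.24.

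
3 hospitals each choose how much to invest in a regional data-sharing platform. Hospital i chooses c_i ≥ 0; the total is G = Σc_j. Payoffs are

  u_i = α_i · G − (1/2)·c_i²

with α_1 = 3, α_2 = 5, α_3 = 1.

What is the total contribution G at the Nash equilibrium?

9

Hospital i's FOC: ∂u_i/∂c_i = α_i − c_i = 0, so c_i* = α_i.
NE contributions = (3, 5, 1); G = 9.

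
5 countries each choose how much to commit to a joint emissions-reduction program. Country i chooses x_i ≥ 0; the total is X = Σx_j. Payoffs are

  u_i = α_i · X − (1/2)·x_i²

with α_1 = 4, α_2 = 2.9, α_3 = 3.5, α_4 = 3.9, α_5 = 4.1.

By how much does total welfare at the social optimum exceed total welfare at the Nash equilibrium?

Country i's FOC: ∂u_i/∂x_i = α_i − x_i = 0, so x_i* = α_i.
NE contributions = (4, 2.9, 3.5, 3.9, 4.1); X = 18.4.
W^NE = (Σα)·X − ½Σα_i² = 18.4² − ½·68.68 = 304.22.
Planner sets x_i = Σα_j = 18.4 for every i, so X^SO = 5·18.4 = 92.
W^SO = (Σα)·X^SO − ½·5·(Σα)² = (5/2)·18.4² = 846.4.
Deadweight loss = W^SO − W^NE = 542.18.

542.18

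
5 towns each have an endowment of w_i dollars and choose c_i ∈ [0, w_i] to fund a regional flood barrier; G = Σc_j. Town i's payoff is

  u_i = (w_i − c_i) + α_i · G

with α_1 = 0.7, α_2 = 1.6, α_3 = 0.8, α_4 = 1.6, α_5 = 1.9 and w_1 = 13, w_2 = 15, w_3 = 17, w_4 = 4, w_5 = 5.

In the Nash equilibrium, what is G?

∂u_i/∂c_i = α_i − 1, so town i contributes w_i if α_i > 1, else 0.
α_i > 1 for i ∈ {2, 4, 5}; NE contributions (0, 15, 0, 4, 5), G = 24.

24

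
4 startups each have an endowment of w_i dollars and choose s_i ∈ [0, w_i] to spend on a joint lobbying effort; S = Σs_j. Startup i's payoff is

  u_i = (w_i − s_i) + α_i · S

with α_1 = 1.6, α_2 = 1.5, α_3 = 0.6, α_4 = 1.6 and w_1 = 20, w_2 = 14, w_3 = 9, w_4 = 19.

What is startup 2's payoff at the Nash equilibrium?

∂u_i/∂s_i = α_i − 1, so startup i contributes w_i if α_i > 1, else 0.
α_i > 1 for i ∈ {1, 2, 4}; NE contributions (20, 14, 0, 19), S = 53.
u_2 = (14 − 14) + 1.5·53 = 79.5.

79.5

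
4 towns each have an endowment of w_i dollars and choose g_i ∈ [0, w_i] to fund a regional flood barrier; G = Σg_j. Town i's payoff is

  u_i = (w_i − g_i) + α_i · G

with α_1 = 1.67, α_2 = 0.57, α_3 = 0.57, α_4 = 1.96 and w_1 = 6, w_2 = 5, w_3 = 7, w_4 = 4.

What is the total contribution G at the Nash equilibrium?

∂u_i/∂g_i = α_i − 1, so town i contributes w_i if α_i > 1, else 0.
α_i > 1 for i ∈ {1, 4}; NE contributions (6, 0, 0, 4), G = 10.

10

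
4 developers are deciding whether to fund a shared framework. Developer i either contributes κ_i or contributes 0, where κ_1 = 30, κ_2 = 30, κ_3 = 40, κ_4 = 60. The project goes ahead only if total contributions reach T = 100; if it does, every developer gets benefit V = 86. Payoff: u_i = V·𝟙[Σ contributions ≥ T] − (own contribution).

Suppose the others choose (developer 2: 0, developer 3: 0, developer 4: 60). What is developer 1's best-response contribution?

0

Others' total = 60. Even contributing 30 gives 90 < 100: no benefit either way.
Best response: 0.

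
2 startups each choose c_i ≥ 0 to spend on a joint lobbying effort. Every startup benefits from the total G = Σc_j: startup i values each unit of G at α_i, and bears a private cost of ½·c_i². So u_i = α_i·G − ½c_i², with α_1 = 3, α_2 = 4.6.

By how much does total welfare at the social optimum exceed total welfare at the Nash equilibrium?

15.08

Startup i's FOC: ∂u_i/∂c_i = α_i − c_i = 0, so c_i* = α_i.
NE contributions = (3, 4.6); G = 7.6.
W^NE = (Σα)·G − ½Σα_i² = 7.6² − ½·30.16 = 42.68.
Planner sets c_i = Σα_j = 7.6 for every i, so G^SO = 2·7.6 = 15.2.
W^SO = (Σα)·G^SO − ½·2·(Σα)² = (2/2)·7.6² = 57.76.
Deadweight loss = W^SO − W^NE = 15.08.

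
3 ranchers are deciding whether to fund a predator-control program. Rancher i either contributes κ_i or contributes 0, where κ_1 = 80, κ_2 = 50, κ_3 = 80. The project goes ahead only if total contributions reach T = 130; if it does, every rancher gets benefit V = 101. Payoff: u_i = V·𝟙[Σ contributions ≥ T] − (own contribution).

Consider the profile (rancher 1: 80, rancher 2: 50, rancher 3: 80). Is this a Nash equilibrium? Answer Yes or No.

No

Total = 210 ≥ 130: provided.
Rancher 1 (pledges 80, payoff 21): dropping to 0 → total 130, payoff 101. Profitable deviation.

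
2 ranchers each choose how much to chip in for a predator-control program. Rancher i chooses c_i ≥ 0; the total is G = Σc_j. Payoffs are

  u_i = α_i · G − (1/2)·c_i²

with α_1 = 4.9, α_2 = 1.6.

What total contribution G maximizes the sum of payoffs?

Planner FOC: ∂(Σu_j)/∂c_i = (Σα_j) − c_i = 0, so c_i^SO = Σα_j = 6.5 for every i; G^SO = 13.

13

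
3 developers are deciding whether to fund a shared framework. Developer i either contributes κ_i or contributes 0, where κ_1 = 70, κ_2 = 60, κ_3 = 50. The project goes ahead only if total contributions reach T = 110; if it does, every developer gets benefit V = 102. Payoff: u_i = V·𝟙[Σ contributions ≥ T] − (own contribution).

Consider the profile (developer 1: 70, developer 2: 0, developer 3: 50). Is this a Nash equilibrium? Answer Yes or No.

Yes

Total = 120 ≥ 110: provided.
Developer 1 (pledges 70, payoff 32): dropping to 0 → total 50, payoff 0. No gain.
Developer 2 (pledges 0, payoff 102): pledging 60 → total 180, payoff 42. No gain.
Developer 3 (pledges 50, payoff 52): dropping to 0 → total 70, payoff 0. No gain.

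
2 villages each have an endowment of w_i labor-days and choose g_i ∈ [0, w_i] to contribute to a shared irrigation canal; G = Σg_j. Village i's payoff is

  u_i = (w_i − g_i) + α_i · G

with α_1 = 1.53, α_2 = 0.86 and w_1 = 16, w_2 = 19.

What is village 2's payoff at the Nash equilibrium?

32.76

∂u_i/∂g_i = α_i − 1, so village i contributes w_i if α_i > 1, else 0.
α_i > 1 for i ∈ {1}; NE contributions (16, 0), G = 16.
u_2 = (19 − 0) + 0.86·16 = 32.76.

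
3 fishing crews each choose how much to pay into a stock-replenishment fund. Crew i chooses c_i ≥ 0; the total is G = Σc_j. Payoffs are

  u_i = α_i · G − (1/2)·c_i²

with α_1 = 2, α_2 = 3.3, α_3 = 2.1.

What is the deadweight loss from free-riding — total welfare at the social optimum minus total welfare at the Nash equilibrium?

37.03

Crew i's FOC: ∂u_i/∂c_i = α_i − c_i = 0, so c_i* = α_i.
NE contributions = (2, 3.3, 2.1); G = 7.4.
W^NE = (Σα)·G − ½Σα_i² = 7.4² − ½·19.3 = 45.11.
Planner sets c_i = Σα_j = 7.4 for every i, so G^SO = 3·7.4 = 22.2.
W^SO = (Σα)·G^SO − ½·3·(Σα)² = (3/2)·7.4² = 82.14.
Deadweight loss = W^SO − W^NE = 37.03.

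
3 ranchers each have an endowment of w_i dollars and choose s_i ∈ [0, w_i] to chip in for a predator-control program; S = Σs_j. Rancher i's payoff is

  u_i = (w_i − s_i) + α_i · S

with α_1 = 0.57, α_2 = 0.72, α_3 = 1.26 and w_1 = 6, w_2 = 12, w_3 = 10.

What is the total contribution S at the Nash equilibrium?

∂u_i/∂s_i = α_i − 1, so rancher i contributes w_i if α_i > 1, else 0.
α_i > 1 for i ∈ {3}; NE contributions (0, 0, 10), S = 10.

10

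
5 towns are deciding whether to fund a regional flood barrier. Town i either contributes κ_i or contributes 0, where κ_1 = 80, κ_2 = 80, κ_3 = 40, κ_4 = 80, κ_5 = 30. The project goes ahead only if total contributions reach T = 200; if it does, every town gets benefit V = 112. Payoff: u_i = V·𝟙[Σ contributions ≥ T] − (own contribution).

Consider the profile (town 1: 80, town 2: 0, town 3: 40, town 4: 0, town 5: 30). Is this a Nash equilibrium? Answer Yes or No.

No

Total = 150 < 200: not provided.
Town 1 (pledges 80, payoff -80): dropping to 0 → total 70, payoff 0. Profitable deviation.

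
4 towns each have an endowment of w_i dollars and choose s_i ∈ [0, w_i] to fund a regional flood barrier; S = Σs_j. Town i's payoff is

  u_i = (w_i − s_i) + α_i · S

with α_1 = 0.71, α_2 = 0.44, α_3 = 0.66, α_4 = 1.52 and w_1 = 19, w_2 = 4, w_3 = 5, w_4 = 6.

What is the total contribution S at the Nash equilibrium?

∂u_i/∂s_i = α_i − 1, so town i contributes w_i if α_i > 1, else 0.
α_i > 1 for i ∈ {4}; NE contributions (0, 0, 0, 6), S = 6.

6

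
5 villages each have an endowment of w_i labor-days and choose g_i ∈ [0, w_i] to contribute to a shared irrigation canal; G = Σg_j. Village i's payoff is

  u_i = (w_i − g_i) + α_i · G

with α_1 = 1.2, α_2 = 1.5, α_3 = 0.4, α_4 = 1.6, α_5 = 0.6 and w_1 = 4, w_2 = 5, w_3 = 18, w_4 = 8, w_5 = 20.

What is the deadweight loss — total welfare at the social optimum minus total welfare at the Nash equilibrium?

163.4

∂u_i/∂g_i = α_i − 1, so village i contributes w_i if α_i > 1, else 0.
α_i > 1 for i ∈ {1, 2, 4}; NE contributions (4, 5, 0, 8, 0), G = 17.
W^NE = Σw_i − G^NE + (Σα_i)·G^NE = 55 + 4.3·17 = 128.1.
Planner: ∂(Σu_j)/∂g_i = Σα_j − 1 = 4.3 > 0, so everyone contributes w_i; G^SO = 55, W^SO = 55 + 4.3·55 = 291.5.
Deadweight loss = 163.4.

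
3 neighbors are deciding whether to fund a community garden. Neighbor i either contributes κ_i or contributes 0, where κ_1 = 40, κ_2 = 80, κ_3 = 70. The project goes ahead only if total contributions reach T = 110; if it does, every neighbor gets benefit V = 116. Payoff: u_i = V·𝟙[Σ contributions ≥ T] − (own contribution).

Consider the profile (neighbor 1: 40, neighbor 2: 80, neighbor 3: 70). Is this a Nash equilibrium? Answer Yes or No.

Total = 190 ≥ 110: provided.
Neighbor 1 (pledges 40, payoff 76): dropping to 0 → total 150, payoff 116. Profitable deviation.

No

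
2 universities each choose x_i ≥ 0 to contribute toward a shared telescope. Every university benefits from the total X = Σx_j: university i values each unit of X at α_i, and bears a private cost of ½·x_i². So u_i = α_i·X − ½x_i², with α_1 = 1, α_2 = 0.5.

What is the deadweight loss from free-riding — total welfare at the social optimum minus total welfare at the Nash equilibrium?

0.625

University i's FOC: ∂u_i/∂x_i = α_i − x_i = 0, so x_i* = α_i.
NE contributions = (1, 0.5); X = 1.5.
W^NE = (Σα)·X − ½Σα_i² = 1.5² − ½·1.25 = 1.625.
Planner sets x_i = Σα_j = 1.5 for every i, so X^SO = 2·1.5 = 3.
W^SO = (Σα)·X^SO − ½·2·(Σα)² = (2/2)·1.5² = 2.25.
Deadweight loss = W^SO − W^NE = 0.625.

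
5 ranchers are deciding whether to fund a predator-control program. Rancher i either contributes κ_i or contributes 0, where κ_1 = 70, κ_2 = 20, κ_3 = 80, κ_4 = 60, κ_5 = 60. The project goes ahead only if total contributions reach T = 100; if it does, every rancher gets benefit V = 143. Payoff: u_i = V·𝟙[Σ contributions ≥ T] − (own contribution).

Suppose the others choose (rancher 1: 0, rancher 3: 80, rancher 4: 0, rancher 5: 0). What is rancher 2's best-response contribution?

Others' total = 80. Contributing 20 brings total to 100 ≥ 100: gain V − κ_2 = 123.
Best response: 20.

20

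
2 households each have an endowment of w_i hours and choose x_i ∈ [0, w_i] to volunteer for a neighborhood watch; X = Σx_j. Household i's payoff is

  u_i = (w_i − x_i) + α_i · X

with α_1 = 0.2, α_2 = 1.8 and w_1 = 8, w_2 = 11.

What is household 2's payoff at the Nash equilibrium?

19.8

∂u_i/∂x_i = α_i − 1, so household i contributes w_i if α_i > 1, else 0.
α_i > 1 for i ∈ {2}; NE contributions (0, 11), X = 11.
u_2 = (11 − 11) + 1.8·11 = 19.8.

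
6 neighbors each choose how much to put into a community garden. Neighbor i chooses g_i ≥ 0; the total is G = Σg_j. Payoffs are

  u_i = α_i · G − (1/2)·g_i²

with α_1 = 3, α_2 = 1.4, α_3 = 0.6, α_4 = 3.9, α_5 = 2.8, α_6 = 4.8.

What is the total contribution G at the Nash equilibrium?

16.5

Neighbor i's FOC: ∂u_i/∂g_i = α_i − g_i = 0, so g_i* = α_i.
NE contributions = (3, 1.4, 0.6, 3.9, 2.8, 4.8); G = 16.5.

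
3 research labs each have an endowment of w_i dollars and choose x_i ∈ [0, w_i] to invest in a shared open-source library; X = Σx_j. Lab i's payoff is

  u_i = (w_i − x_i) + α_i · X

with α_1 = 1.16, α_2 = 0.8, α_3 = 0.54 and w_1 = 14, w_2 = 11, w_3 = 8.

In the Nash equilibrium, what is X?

∂u_i/∂x_i = α_i − 1, so lab i contributes w_i if α_i > 1, else 0.
α_i > 1 for i ∈ {1}; NE contributions (14, 0, 0), X = 14.

14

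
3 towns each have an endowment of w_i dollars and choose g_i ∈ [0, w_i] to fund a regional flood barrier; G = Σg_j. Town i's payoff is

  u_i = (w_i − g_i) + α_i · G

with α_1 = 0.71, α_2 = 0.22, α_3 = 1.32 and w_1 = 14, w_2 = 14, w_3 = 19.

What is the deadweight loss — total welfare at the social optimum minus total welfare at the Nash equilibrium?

∂u_i/∂g_i = α_i − 1, so town i contributes w_i if α_i > 1, else 0.
α_i > 1 for i ∈ {3}; NE contributions (0, 0, 19), G = 19.
W^NE = Σw_i − G^NE + (Σα_i)·G^NE = 47 + 1.25·19 = 70.75.
Planner: ∂(Σu_j)/∂g_i = Σα_j − 1 = 1.25 > 0, so everyone contributes w_i; G^SO = 47, W^SO = 47 + 1.25·47 = 105.75.
Deadweight loss = 35.

35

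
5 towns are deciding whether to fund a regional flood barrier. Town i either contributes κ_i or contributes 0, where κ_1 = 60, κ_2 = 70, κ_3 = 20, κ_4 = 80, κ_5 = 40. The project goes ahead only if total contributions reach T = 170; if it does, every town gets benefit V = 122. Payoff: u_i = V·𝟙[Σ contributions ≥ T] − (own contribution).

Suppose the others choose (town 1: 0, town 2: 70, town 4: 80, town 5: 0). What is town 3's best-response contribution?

20

Others' total = 150. Contributing 20 brings total to 170 ≥ 170: gain V − κ_3 = 102.
Best response: 20.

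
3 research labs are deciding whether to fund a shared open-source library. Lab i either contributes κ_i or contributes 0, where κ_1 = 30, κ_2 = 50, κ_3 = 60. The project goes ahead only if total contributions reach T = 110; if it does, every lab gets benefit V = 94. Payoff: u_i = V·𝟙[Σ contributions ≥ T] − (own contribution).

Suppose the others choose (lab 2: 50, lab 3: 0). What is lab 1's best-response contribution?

Others' total = 50. Even contributing 30 gives 80 < 110: no benefit either way.
Best response: 0.

0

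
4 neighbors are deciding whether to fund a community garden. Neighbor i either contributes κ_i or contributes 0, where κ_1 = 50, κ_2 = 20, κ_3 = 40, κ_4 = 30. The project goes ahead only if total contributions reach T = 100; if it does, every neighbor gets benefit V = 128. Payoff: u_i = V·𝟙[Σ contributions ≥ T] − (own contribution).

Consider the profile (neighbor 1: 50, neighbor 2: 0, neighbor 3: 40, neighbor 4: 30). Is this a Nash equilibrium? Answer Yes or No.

Yes

Total = 120 ≥ 100: provided.
Neighbor 1 (pledges 50, payoff 78): dropping to 0 → total 70, payoff 0. No gain.
Neighbor 2 (pledges 0, payoff 128): pledging 20 → total 140, payoff 108. No gain.
Neighbor 3 (pledges 40, payoff 88): dropping to 0 → total 80, payoff 0. No gain.
Neighbor 4 (pledges 30, payoff 98): dropping to 0 → total 90, payoff 0. No gain.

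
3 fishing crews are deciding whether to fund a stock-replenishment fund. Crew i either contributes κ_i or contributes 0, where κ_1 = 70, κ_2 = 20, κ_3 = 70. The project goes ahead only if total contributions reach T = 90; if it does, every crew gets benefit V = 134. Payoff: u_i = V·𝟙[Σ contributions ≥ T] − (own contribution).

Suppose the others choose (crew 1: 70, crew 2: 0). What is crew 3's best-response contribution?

Others' total = 70. Contributing 70 brings total to 140 ≥ 90: gain V − κ_3 = 64.
Best response: 70.

70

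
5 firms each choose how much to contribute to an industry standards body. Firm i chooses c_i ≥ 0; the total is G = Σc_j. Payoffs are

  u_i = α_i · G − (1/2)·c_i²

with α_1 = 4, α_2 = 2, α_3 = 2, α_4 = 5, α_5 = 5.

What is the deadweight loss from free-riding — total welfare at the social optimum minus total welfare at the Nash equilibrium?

Firm i's FOC: ∂u_i/∂c_i = α_i − c_i = 0, so c_i* = α_i.
NE contributions = (4, 2, 2, 5, 5); G = 18.
W^NE = (Σα)·G − ½Σα_i² = 18² − ½·74 = 287.
Planner sets c_i = Σα_j = 18 for every i, so G^SO = 5·18 = 90.
W^SO = (Σα)·G^SO − ½·5·(Σα)² = (5/2)·18² = 810.
Deadweight loss = W^SO − W^NE = 523.

523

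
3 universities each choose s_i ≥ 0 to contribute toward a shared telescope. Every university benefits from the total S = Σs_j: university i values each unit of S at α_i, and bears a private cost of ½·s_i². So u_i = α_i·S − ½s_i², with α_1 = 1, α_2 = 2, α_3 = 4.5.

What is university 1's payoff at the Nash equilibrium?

7

University i's FOC: ∂u_i/∂s_i = α_i − s_i = 0, so s_i* = α_i.
NE contributions = (1, 2, 4.5); S = 7.5.
u_1 = α_1·S − ½·(s_1)² = 1·7.5 − ½·1² = 7.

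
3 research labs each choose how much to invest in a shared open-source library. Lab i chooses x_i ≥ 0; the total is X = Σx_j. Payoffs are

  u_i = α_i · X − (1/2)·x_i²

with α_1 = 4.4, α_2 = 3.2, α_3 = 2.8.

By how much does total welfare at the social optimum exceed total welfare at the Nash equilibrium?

72.8

Lab i's FOC: ∂u_i/∂x_i = α_i − x_i = 0, so x_i* = α_i.
NE contributions = (4.4, 3.2, 2.8); X = 10.4.
W^NE = (Σα)·X − ½Σα_i² = 10.4² − ½·37.44 = 89.44.
Planner sets x_i = Σα_j = 10.4 for every i, so X^SO = 3·10.4 = 31.2.
W^SO = (Σα)·X^SO − ½·3·(Σα)² = (3/2)·10.4² = 162.24.
Deadweight loss = W^SO − W^NE = 72.8.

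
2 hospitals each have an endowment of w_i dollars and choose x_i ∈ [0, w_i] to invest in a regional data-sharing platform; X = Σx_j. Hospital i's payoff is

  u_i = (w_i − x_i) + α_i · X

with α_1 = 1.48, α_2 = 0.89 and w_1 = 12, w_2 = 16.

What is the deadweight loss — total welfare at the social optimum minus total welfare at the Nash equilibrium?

∂u_i/∂x_i = α_i − 1, so hospital i contributes w_i if α_i > 1, else 0.
α_i > 1 for i ∈ {1}; NE contributions (12, 0), X = 12.
W^NE = Σw_i − X^NE + (Σα_i)·X^NE = 28 + 1.37·12 = 44.44.
Planner: ∂(Σu_j)/∂x_i = Σα_j − 1 = 1.37 > 0, so everyone contributes w_i; X^SO = 28, W^SO = 28 + 1.37·28 = 66.36.
Deadweight loss = 21.92.

21.92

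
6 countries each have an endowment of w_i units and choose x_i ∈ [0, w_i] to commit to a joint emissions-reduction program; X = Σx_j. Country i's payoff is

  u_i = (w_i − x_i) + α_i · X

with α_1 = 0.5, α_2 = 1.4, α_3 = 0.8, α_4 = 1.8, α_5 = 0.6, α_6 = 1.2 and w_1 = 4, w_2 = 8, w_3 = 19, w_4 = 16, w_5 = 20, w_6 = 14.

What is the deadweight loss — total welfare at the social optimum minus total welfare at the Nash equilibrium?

227.9

∂u_i/∂x_i = α_i − 1, so country i contributes w_i if α_i > 1, else 0.
α_i > 1 for i ∈ {2, 4, 6}; NE contributions (0, 8, 0, 16, 0, 14), X = 38.
W^NE = Σw_i − X^NE + (Σα_i)·X^NE = 81 + 5.3·38 = 282.4.
Planner: ∂(Σu_j)/∂x_i = Σα_j − 1 = 5.3 > 0, so everyone contributes w_i; X^SO = 81, W^SO = 81 + 5.3·81 = 510.3.
Deadweight loss = 227.9.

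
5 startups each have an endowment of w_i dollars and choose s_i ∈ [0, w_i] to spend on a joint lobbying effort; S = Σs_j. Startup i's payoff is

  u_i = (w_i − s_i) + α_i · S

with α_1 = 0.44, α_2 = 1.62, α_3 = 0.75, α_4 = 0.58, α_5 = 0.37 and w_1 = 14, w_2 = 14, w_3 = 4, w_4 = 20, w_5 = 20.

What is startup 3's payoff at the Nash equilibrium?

14.5

∂u_i/∂s_i = α_i − 1, so startup i contributes w_i if α_i > 1, else 0.
α_i > 1 for i ∈ {2}; NE contributions (0, 14, 0, 0, 0), S = 14.
u_3 = (4 − 0) + 0.75·14 = 14.5.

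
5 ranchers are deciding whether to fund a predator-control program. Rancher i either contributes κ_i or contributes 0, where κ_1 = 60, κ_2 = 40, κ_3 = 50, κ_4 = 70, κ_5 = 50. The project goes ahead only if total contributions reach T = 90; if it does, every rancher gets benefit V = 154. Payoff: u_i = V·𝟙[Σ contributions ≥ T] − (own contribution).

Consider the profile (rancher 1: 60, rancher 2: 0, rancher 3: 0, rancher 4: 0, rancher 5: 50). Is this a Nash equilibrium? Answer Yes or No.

Yes

Total = 110 ≥ 90: provided.
Rancher 1 (pledges 60, payoff 94): dropping to 0 → total 50, payoff 0. No gain.
Rancher 2 (pledges 0, payoff 154): pledging 40 → total 150, payoff 114. No gain.
Rancher 3 (pledges 0, payoff 154): pledging 50 → total 160, payoff 104. No gain.
Rancher 4 (pledges 0, payoff 154): pledging 70 → total 180, payoff 84. No gain.
Rancher 5 (pledges 50, payoff 104): dropping to 0 → total 60, payoff 0. No gain.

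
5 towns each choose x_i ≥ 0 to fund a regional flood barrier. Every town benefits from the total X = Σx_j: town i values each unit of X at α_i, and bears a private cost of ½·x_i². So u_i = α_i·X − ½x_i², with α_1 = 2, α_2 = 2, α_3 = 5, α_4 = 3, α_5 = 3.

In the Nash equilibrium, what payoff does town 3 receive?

Town i's FOC: ∂u_i/∂x_i = α_i − x_i = 0, so x_i* = α_i.
NE contributions = (2, 2, 5, 3, 3); X = 15.
u_3 = α_3·X − ½·(x_3)² = 5·15 − ½·5² = 62.5.

62.5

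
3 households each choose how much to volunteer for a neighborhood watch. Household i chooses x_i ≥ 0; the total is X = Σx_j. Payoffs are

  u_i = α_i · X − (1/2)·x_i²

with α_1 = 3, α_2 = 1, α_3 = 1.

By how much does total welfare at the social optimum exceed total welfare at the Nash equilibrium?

Household i's FOC: ∂u_i/∂x_i = α_i − x_i = 0, so x_i* = α_i.
NE contributions = (3, 1, 1); X = 5.
W^NE = (Σα)·X − ½Σα_i² = 5² − ½·11 = 19.5.
Planner sets x_i = Σα_j = 5 for every i, so X^SO = 3·5 = 15.
W^SO = (Σα)·X^SO − ½·3·(Σα)² = (3/2)·5² = 37.5.
Deadweight loss = W^SO − W^NE = 18.

18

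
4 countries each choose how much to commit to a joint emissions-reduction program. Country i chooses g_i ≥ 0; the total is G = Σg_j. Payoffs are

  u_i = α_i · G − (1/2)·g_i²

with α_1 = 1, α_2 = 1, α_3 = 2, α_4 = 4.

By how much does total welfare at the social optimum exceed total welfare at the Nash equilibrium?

75

Country i's FOC: ∂u_i/∂g_i = α_i − g_i = 0, so g_i* = α_i.
NE contributions = (1, 1, 2, 4); G = 8.
W^NE = (Σα)·G − ½Σα_i² = 8² − ½·22 = 53.
Planner sets g_i = Σα_j = 8 for every i, so G^SO = 4·8 = 32.
W^SO = (Σα)·G^SO − ½·4·(Σα)² = (4/2)·8² = 128.
Deadweight loss = W^SO − W^NE = 75.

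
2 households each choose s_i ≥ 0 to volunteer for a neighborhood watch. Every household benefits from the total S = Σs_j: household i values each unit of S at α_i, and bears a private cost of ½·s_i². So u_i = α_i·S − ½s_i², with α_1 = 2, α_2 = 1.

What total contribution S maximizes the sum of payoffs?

Planner FOC: ∂(Σu_j)/∂s_i = (Σα_j) − s_i = 0, so s_i^SO = Σα_j = 3 for every i; S^SO = 6.

6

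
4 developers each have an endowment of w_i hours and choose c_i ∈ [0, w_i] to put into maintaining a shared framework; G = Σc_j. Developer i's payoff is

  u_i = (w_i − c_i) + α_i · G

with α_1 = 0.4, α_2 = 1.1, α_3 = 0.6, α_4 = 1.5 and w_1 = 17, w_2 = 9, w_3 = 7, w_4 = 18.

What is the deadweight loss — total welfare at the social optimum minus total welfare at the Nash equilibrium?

∂u_i/∂c_i = α_i − 1, so developer i contributes w_i if α_i > 1, else 0.
α_i > 1 for i ∈ {2, 4}; NE contributions (0, 9, 0, 18), G = 27.
W^NE = Σw_i − G^NE + (Σα_i)·G^NE = 51 + 2.6·27 = 121.2.
Planner: ∂(Σu_j)/∂c_i = Σα_j − 1 = 2.6 > 0, so everyone contributes w_i; G^SO = 51, W^SO = 51 + 2.6·51 = 183.6.
Deadweight loss = 62.4.

62.4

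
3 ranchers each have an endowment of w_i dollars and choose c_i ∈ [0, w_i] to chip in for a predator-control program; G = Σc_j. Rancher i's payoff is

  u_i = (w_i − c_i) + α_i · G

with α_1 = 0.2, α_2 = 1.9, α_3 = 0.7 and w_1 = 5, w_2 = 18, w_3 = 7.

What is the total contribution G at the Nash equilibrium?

∂u_i/∂c_i = α_i − 1, so rancher i contributes w_i if α_i > 1, else 0.
α_i > 1 for i ∈ {2}; NE contributions (0, 18, 0), G = 18.

18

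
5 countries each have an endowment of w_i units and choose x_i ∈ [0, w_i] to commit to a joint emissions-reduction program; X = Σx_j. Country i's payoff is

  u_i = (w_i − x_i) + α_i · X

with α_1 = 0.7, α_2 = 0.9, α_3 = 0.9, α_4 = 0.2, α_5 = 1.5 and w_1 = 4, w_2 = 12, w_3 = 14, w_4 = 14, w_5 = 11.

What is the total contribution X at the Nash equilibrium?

11

∂u_i/∂x_i = α_i − 1, so country i contributes w_i if α_i > 1, else 0.
α_i > 1 for i ∈ {5}; NE contributions (0, 0, 0, 0, 11), X = 11.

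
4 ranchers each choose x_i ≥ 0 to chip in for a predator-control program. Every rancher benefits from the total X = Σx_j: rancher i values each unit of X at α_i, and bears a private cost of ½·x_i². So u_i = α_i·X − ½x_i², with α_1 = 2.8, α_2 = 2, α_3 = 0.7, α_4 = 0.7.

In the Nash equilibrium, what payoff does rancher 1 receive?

Rancher i's FOC: ∂u_i/∂x_i = α_i − x_i = 0, so x_i* = α_i.
NE contributions = (2.8, 2, 0.7, 0.7); X = 6.2.
u_1 = α_1·X − ½·(x_1)² = 2.8·6.2 − ½·2.8² = 13.44.

13.44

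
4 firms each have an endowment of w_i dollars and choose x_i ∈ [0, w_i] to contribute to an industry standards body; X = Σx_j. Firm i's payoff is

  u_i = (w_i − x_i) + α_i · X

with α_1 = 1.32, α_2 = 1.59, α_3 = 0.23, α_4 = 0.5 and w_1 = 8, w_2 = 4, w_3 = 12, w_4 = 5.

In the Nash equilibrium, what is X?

12

∂u_i/∂x_i = α_i − 1, so firm i contributes w_i if α_i > 1, else 0.
α_i > 1 for i ∈ {1, 2}; NE contributions (8, 4, 0, 0), X = 12.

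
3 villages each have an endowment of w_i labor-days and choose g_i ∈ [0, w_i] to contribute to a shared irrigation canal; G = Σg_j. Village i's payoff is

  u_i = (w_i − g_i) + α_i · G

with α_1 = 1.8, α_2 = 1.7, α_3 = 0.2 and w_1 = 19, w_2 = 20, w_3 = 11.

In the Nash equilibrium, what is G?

39

∂u_i/∂g_i = α_i − 1, so village i contributes w_i if α_i > 1, else 0.
α_i > 1 for i ∈ {1, 2}; NE contributions (19, 20, 0), G = 39.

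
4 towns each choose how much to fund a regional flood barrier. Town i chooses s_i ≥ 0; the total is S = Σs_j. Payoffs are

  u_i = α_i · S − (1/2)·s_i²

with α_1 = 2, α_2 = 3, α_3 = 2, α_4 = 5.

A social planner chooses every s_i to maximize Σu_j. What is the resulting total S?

48

Planner FOC: ∂(Σu_j)/∂s_i = (Σα_j) − s_i = 0, so s_i^SO = Σα_j = 12 for every i; S^SO = 48.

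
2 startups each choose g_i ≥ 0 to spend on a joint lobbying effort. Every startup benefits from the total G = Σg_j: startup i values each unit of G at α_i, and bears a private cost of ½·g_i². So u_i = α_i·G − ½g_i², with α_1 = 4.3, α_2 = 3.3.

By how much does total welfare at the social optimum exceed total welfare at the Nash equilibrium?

14.69

Startup i's FOC: ∂u_i/∂g_i = α_i − g_i = 0, so g_i* = α_i.
NE contributions = (4.3, 3.3); G = 7.6.
W^NE = (Σα)·G − ½Σα_i² = 7.6² − ½·29.38 = 43.07.
Planner sets g_i = Σα_j = 7.6 for every i, so G^SO = 2·7.6 = 15.2.
W^SO = (Σα)·G^SO − ½·2·(Σα)² = (2/2)·7.6² = 57.76.
Deadweight loss = W^SO − W^NE = 14.69.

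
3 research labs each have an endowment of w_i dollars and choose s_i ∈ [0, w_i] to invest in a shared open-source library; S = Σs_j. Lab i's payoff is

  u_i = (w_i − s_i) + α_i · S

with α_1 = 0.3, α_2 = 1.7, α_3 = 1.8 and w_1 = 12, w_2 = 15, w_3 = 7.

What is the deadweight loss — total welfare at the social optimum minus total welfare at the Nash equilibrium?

33.6

∂u_i/∂s_i = α_i − 1, so lab i contributes w_i if α_i > 1, else 0.
α_i > 1 for i ∈ {2, 3}; NE contributions (0, 15, 7), S = 22.
W^NE = Σw_i − S^NE + (Σα_i)·S^NE = 34 + 2.8·22 = 95.6.
Planner: ∂(Σu_j)/∂s_i = Σα_j − 1 = 2.8 > 0, so everyone contributes w_i; S^SO = 34, W^SO = 34 + 2.8·34 = 129.2.
Deadweight loss = 33.6.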